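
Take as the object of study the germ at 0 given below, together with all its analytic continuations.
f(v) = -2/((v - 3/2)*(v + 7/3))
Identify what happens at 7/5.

Denominator factors: v + 7/3 = 56/15 at v = 7/5; v - 3/2 = -1/10 at v = 7/5 — none vanishes.
So the germ continues analytically to 7/5.

The point is a regular point.


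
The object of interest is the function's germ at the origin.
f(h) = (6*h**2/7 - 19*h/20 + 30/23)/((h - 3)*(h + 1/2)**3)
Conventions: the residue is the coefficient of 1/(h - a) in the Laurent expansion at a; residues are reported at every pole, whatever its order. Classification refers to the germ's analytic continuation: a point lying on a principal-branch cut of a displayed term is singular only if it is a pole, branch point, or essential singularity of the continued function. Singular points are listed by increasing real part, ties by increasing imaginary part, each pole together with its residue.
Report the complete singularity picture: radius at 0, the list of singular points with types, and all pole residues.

Radius of convergence at 0: 1/2.
At -1/2: a pole of order 3; residue -39726/276115.
At 3: a pole of order 1; residue 39726/276115.

Denominator factor (h - 3): pole of order 1 at 3, modulus 3.
Denominator factor (h + 1/2)^3: pole of order 3 at -1/2, modulus 1/2.
The radius of convergence is the smallest modulus among the singular points: 1/2.
At the order-3 pole -1/2 set g(h) = (h - (-1/2))^3*f(h) = (6*h**2/7 - 19*h/20 + 30/23)/(h - 3).
Order-3 pole: residue = g''(a)/2; g''(-1/2) = -79452/276115, so the residue is -39726/276115.
At the order-1 pole 3 set g(h) = (h - (3))*f(h) = (6*h**2/7 - 19*h/20 + 30/23)/(h + 1/2)**3.
Simple pole: residue = g(a) at a = 3, which is 39726/276115.
List the singular points by increasing real part (a conjugate pair: the negative imaginary part first).


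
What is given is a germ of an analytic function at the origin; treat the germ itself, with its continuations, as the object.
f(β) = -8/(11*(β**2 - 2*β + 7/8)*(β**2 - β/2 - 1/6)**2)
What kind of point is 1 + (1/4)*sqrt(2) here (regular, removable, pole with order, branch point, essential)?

The point is a pole of order 1.

The denominator factor β**2 - 2*β + 7/8 vanishes at 1 + (1/4)*sqrt(2) and appears to the power 1; the numerator there equals -8/11, nonzero, and no other factor vanishes.
Hence a pole whose order is the multiplicity, 1.


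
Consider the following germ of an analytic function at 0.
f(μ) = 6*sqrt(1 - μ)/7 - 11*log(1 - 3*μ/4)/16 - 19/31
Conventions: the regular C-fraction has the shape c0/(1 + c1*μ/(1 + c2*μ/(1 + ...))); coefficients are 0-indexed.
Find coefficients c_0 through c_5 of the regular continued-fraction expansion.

Taylor coefficients (expand at 0): a_0 = 53/217, a_1 = 39/448, a_2 = 309/3584, a_3 = 309/7168, a_4 = 2397/114688, a_5 = 753/81920.
c0 = a_0 = 53/217. Peel one level at a time: if S = 1 + c*μ/S' with S'(0) = 1, then c is the μ-coefficient of S and S' = c*μ/(S - 1).
S_1 = c0/f = 1 + (-1209/3392)*μ + (-2599815/11505664)*μ^2 + ...; c1 = -1209/3392.
S_2 = c1*μ/(S_1 - 1) = 1 + (-27955/44096)*μ + (5253/10816)*μ^2 + ...; c2 = -27955/44096.
S_3 = c2*μ/(S_2 - 1) = 1 + (278409/363415)*μ + (1394574637/6251856200)*μ^2 + ...; c3 = 278409/363415.
S_4 = c3*μ/(S_3 - 1) = 1 + (-342065477/1174780920)*μ + (-48093643/2207520720)*μ^2 + ...; c4 = -342065477/1174780920.
S_5 = c4*μ/(S_4 - 1) = 1 + (-20683966001/276441530874)*μ + ...; c5 = -20683966001/276441530874.

The regular C-fraction coefficients are [53/217, -1209/3392, -27955/44096, 278409/363415, -342065477/1174780920, -20683966001/276441530874].


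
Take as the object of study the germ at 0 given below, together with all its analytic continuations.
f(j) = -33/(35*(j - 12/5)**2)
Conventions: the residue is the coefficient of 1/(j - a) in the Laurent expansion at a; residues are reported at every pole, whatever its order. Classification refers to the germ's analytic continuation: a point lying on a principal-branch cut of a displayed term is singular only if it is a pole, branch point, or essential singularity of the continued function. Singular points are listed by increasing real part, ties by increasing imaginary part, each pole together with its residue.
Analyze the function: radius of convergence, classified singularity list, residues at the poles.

Radius of convergence at 0: 12/5.
At 12/5: a pole of order 2; residue 0.

Denominator factor (j - 12/5)^2: pole of order 2 at 12/5, modulus 12/5.
The radius of convergence is the smallest modulus among the singular points: 12/5.
At the order-2 pole 12/5 set g(j) = (j - (12/5))^2*f(j) = -33/35.
Order-2 pole: residue = g'(a); g'(12/5) = 0, so the residue is 0.


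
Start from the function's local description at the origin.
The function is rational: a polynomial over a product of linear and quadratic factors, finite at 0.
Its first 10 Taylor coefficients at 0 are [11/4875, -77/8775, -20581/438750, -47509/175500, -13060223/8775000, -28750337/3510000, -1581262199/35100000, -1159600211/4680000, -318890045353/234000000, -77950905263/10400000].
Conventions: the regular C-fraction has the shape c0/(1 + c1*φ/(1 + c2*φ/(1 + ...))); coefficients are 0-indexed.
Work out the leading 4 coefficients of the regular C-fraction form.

The regular C-fraction coefficients are [11/4875, 35/9, -29089/3150, -1253178/5090575].

Taylor coefficients (read off): a_0 = 11/4875, a_1 = -77/8775, a_2 = -20581/438750, a_3 = -47509/175500.
c0 = a_0 = 11/4875. Peel one level at a time: if S = 1 + c*φ/S' with S'(0) = 1, then c is the φ-coefficient of S and S' = c*φ/(S - 1).
S_1 = c0/f = 1 + (35/9)*φ + (29089/810)*φ^2 + ...; c1 = 35/9.
S_2 = c1*φ/(S_1 - 1) = 1 + (-29089/3150)*φ + (-69621/30625)*φ^2 + ...; c2 = -29089/3150.
S_3 = c2*φ/(S_2 - 1) = 1 + (-1253178/5090575)*φ + ...; c3 = -1253178/5090575.


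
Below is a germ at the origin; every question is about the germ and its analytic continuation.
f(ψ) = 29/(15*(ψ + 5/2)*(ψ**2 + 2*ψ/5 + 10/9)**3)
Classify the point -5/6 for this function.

Denominator factors: ψ**2 + 2*ψ/5 + 10/9 = 53/36 at ψ = -5/6; ψ + 5/2 = 5/3 at ψ = -5/6 — none vanishes.
So the germ continues analytically to -5/6.

The point is a regular point.


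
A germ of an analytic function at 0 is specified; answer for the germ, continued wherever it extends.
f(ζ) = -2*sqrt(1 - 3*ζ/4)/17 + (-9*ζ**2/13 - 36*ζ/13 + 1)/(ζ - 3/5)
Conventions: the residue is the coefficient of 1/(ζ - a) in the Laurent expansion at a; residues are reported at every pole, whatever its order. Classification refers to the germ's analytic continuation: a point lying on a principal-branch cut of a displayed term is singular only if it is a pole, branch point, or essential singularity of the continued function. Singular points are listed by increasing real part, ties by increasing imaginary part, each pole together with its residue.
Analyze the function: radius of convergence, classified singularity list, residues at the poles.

Radius of convergence at 0: 3/5.
At 3/5: a pole of order 1; residue -296/325.
At 4/3: an algebraic (square-root) branch point.

Denominator factor (ζ - 3/5): pole of order 1 at 3/5, modulus 3/5.
Branch term (-2/17)*sqrt(1 - ζ/(4/3)): its argument vanishes at ζ = 4/3, a square-root branch point, modulus 4/3.
The radius of convergence is the smallest modulus among the singular points: 3/5.
The branch term is analytic at 3/5 and contributes nothing to the residue; only the rational part matters.
At the order-1 pole 3/5 set g(ζ) = (ζ - (3/5))*(rational part) = -9*ζ**2/13 - 36*ζ/13 + 1.
Simple pole: residue = g(a) at a = 3/5, which is -296/325.
List the singular points by increasing real part (a conjugate pair: the negative imaginary part first).


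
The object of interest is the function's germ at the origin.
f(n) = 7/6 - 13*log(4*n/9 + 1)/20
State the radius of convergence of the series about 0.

Branch term (-13/20)*log(1 - n/(-9/4)): its argument vanishes at n = -9/4, a logarithmic branch point, modulus 9/4.
The radius of convergence is the smallest modulus among the singular points: 9/4.

The radius of convergence is 9/4.


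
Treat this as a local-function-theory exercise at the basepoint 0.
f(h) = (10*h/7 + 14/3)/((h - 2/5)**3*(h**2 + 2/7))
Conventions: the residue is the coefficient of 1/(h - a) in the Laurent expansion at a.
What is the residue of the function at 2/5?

The residue is 2043125/355914.

At the order-3 pole 2/5 set g(h) = (h - (2/5))^3*f(h) = (10*h/7 + 14/3)/(h**2 + 2/7).
Order-3 pole: residue = g''(a)/2; g''(2/5) = 2043125/177957, so the residue is 2043125/355914.


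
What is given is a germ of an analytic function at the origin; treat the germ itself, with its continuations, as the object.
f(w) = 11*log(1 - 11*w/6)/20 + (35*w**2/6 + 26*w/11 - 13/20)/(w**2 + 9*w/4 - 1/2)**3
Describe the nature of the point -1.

The point is a regular point.

Denominator factors: w**2 + 9*w/4 - 1/2 = -7/4 at w = -1 — none vanishes.
Branch term log(1 - w/(6/11)): argument at -1 is 17/6, nonzero, so -1 is not its branch point (a point on a principal cut is still regular for the continued germ).
So the germ continues analytically to -1.


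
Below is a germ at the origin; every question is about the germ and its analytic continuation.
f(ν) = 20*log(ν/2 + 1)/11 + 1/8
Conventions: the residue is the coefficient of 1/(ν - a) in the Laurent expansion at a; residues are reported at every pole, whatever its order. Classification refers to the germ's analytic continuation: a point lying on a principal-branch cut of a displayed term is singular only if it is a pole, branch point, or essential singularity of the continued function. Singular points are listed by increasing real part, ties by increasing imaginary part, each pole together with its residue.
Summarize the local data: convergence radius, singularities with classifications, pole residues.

Branch term (20/11)*log(1 - ν/(-2)): its argument vanishes at ν = -2, a logarithmic branch point, modulus 2.
The radius of convergence is the smallest modulus among the singular points: 2.

Radius of convergence at 0: 2.
At -2: a logarithmic branch point.


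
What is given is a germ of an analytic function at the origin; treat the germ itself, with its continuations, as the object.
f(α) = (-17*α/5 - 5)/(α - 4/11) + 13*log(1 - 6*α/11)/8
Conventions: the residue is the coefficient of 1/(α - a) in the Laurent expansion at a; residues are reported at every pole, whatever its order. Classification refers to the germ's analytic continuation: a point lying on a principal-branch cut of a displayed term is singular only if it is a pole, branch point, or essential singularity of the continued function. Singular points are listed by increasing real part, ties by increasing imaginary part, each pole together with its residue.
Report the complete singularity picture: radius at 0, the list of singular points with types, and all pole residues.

Denominator factor (α - 4/11): pole of order 1 at 4/11, modulus 4/11.
Branch term (13/8)*log(1 - α/(11/6)): its argument vanishes at α = 11/6, a logarithmic branch point, modulus 11/6.
The radius of convergence is the smallest modulus among the singular points: 4/11.
The branch term is analytic at 4/11 and contributes nothing to the residue; only the rational part matters.
At the order-1 pole 4/11 set g(α) = (α - (4/11))*(rational part) = -17*α/5 - 5.
Simple pole: residue = g(a) at a = 4/11, which is -343/55.
List the singular points by increasing real part (a conjugate pair: the negative imaginary part first).

Radius of convergence at 0: 4/11.
At 4/11: a pole of order 1; residue -343/55.
At 11/6: a logarithmic branch point.


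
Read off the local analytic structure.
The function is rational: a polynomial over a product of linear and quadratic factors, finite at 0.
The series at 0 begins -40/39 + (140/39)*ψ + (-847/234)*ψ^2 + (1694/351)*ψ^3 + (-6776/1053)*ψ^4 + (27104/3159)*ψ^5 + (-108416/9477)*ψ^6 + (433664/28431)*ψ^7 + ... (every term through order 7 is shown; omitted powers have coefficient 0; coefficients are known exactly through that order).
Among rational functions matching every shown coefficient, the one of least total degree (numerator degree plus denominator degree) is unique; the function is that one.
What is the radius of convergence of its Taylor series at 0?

The radius of convergence is 3/4.

No rational of total degree below 3 reproduces all 8 coefficients; solving the [2/1] Pade equations on them gives f(ψ) = (7*ψ**2/8 + 5*ψ/3 - 10/13)/(ψ + 3/4), whose expansion matches every shown term.
Denominator factor (ψ + 3/4): pole of order 1 at -3/4, modulus 3/4.
The radius of convergence is the smallest modulus among the singular points: 3/4.


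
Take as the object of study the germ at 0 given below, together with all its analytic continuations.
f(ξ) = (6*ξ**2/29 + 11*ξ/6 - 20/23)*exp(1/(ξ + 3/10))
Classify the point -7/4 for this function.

There is no denominator, hence no pole anywhere.
The essential point of exp(1/(ξ - (-3/10))) is -3/10, not -7/4.
So the germ continues analytically to -7/4.

The point is a regular point.


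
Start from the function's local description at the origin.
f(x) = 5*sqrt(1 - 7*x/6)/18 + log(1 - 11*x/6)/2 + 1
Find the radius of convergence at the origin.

Branch term (1/2)*log(1 - x/(6/11)): its argument vanishes at x = 6/11, a logarithmic branch point, modulus 6/11.
Branch term (5/18)*sqrt(1 - x/(6/7)): its argument vanishes at x = 6/7, a square-root branch point, modulus 6/7.
The radius of convergence is the smallest modulus among the singular points: 6/11.

The radius of convergence is 6/11.


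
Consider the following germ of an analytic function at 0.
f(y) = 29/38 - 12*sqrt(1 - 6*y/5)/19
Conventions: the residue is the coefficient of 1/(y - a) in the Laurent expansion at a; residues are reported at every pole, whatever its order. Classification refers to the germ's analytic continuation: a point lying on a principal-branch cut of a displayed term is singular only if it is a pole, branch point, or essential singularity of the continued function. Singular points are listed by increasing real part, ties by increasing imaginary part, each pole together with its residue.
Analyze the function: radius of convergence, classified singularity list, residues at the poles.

Branch term (-12/19)*sqrt(1 - y/(5/6)): its argument vanishes at y = 5/6, a square-root branch point, modulus 5/6.
The radius of convergence is the smallest modulus among the singular points: 5/6.

Radius of convergence at 0: 5/6.
At 5/6: an algebraic (square-root) branch point.


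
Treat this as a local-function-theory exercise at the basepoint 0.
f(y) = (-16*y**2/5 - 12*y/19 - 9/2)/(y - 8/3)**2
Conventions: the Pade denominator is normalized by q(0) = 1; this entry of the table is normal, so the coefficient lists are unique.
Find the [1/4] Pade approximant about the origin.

Taylor coefficients needed (expand at 0): a_0 = -81/128, a_1 = -5481/9728, a_2 = -609813/778240, a_3 = -791397/1556480, a_4 = -13505211/49807360, a_5 = -26270487/199229440.
Write the denominator as Q(y) = 1 + q1*y + q2*y^2 + q3*y^3 + q4*y^4. Requiring Q*f - P = O(y^6) with deg P <= 1 kills the coefficients of y^2..y^5 in Q*f:
  y^2: a_2 + q1*a_1 + q2*a_0 = 0, i.e. -609813/778240 + (-5481/9728)*q1 + (-81/128)*q2 = 0.
  y^3: a_3 + q1*a_2 + q2*a_1 + q3*a_0 = 0, i.e. -791397/1556480 + (-609813/778240)*q1 + (-5481/9728)*q2 + (-81/128)*q3 = 0.
  y^4: a_4 + q1*a_3 + q2*a_2 + q3*a_1 + q4*a_0 = 0, i.e. -13505211/49807360 + (-791397/1556480)*q1 + (-609813/778240)*q2 + (-5481/9728)*q3 + (-81/128)*q4 = 0.
  y^5: a_5 + q1*a_4 + q2*a_3 + q3*a_2 + q4*a_1 = 0, i.e. -26270487/199229440 + (-13505211/49807360)*q1 + (-791397/1556480)*q2 + (-609813/778240)*q3 + (-5481/9728)*q4 = 0.
Solving this linear system: q1 = 2092067323/1388197596, q2 = -95509563591/37018602560, q3 = -46530300211/124937783640, q4 = 884075704009/468516688650.
The numerator is Q*f truncated at degree 1: P0 = a_0 = -81/128; P1 = a_1 + q1*a_0 = -6669100737/4395959054.

The Pade approximant has numerator coefficients [-81/128, -6669100737/4395959054]; denominator coefficients [1, 2092067323/1388197596, -95509563591/37018602560, -46530300211/124937783640, 884075704009/468516688650].


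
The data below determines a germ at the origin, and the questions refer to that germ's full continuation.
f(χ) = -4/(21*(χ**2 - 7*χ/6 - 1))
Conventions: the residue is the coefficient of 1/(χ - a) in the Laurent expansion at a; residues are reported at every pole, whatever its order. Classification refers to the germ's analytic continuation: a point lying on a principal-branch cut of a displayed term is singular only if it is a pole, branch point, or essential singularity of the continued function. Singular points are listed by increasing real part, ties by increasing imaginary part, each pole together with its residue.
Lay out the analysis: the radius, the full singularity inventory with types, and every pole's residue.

Radius of convergence at 0: -7/12 + (1/12)*sqrt(193).
At 7/12 - (1/12)*sqrt(193): a pole of order 1; residue (8/1351)*sqrt(193).
At 7/12 + (1/12)*sqrt(193): a pole of order 1; residue -(8/1351)*sqrt(193).

Denominator factor (χ**2 - 7*χ/6 - 1): discriminant 193/36, real irrational roots 7/12 + (1/12)*sqrt(193) and 7/12 - (1/12)*sqrt(193); poles of order 1, moduli 7/12 + (1/12)*sqrt(193) and -7/12 + (1/12)*sqrt(193).
The radius of convergence is the smallest modulus among the singular points: -7/12 + (1/12)*sqrt(193).
The factor χ**2 - 7*χ/6 - 1 splits as (χ - a)(χ - a') with a = 7/12 - (1/12)*sqrt(193), a' = 7/12 + (1/12)*sqrt(193). At the order-1 pole a set g(χ) = (χ - a)*f(χ) = [-4/21] / (χ - a').
Simple pole: residue = g(a) at a = 7/12 - (1/12)*sqrt(193), which is (8/1351)*sqrt(193).
The factor χ**2 - 7*χ/6 - 1 splits as (χ - a)(χ - a') with a = 7/12 + (1/12)*sqrt(193), a' = 7/12 - (1/12)*sqrt(193). At the order-1 pole a set g(χ) = (χ - a)*f(χ) = [-4/21] / (χ - a').
Simple pole: residue = g(a) at a = 7/12 + (1/12)*sqrt(193), which is -(8/1351)*sqrt(193).
List the singular points by increasing real part (a conjugate pair: the negative imaginary part first).


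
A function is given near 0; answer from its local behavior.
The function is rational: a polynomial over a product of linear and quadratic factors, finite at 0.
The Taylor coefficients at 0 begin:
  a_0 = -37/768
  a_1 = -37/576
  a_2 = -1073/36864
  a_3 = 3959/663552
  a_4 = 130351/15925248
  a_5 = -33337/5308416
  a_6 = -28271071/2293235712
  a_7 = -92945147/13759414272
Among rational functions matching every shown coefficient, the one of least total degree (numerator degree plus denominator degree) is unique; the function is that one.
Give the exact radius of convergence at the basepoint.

No rational of total degree below 6 reproduces all 8 coefficients; solving the [0/6] Pade equations on them gives f(ρ) = 37/(18*(ρ**2 - 10*ρ/9 + 8/3)**2*(ρ**2 + 3*ρ - 6)), whose expansion matches every shown term.
Denominator factor (ρ**2 + 3*ρ - 6): discriminant 33, real irrational roots -3/2 + (1/2)*sqrt(33) and -3/2 - (1/2)*sqrt(33); poles of order 1, moduli -3/2 + (1/2)*sqrt(33) and 3/2 + (1/2)*sqrt(33).
Denominator factor (ρ**2 - 10*ρ/9 + 8/3)^2: discriminant -764/81, complex-conjugate roots (5/9) + ((1/9)*sqrt(191))*i and (5/9) - ((1/9)*sqrt(191))*i; poles of order 2, moduli (2/3)*sqrt(6) and (2/3)*sqrt(6).
The radius of convergence is the smallest modulus among the singular points: -3/2 + (1/2)*sqrt(33).

The radius of convergence is -3/2 + (1/2)*sqrt(33).


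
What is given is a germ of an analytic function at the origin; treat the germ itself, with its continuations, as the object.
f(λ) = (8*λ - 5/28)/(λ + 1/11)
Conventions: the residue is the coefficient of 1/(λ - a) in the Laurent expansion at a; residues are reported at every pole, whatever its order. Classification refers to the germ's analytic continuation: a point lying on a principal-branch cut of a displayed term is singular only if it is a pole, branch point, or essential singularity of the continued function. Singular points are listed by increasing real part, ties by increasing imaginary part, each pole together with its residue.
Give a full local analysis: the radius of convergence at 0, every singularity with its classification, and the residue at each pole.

Denominator factor (λ + 1/11): pole of order 1 at -1/11, modulus 1/11.
The radius of convergence is the smallest modulus among the singular points: 1/11.
At the order-1 pole -1/11 set g(λ) = (λ - (-1/11))*f(λ) = 8*λ - 5/28.
Simple pole: residue = g(a) at a = -1/11, which is -279/308.

Radius of convergence at 0: 1/11.
At -1/11: a pole of order 1; residue -279/308.


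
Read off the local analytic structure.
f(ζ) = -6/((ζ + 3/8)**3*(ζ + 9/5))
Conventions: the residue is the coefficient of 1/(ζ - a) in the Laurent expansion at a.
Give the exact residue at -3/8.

At the order-3 pole -3/8 set g(ζ) = (ζ - (-3/8))^3*f(ζ) = -6/(ζ + 9/5).
Order-3 pole: residue = g''(a)/2; g''(-3/8) = -256000/61731, so the residue is -128000/61731.

The residue is -128000/61731.


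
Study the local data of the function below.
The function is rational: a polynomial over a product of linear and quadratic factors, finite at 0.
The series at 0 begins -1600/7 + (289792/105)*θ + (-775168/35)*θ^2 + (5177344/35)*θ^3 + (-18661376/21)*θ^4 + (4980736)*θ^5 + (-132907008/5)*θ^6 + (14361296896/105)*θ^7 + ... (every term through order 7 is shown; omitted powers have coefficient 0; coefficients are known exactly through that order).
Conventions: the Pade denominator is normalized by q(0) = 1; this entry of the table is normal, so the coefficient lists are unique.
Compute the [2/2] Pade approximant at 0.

The Pade approximant has numerator coefficients [-1600/7, 14270199808/30271395, -57080799232/90814185]; denominator coefficients [1, 8659568/864897, 7711568/288299].

Taylor coefficients needed (read off): a_0 = -1600/7, a_1 = 289792/105, a_2 = -775168/35, a_3 = 5177344/35, a_4 = -18661376/21.
Write the denominator as Q(θ) = 1 + q1*θ + q2*θ^2. Requiring Q*f - P = O(θ^5) with deg P <= 2 kills the coefficients of θ^3..θ^4 in Q*f:
  θ^3: a_3 + q1*a_2 + q2*a_1 = 0, i.e. 5177344/35 + (-775168/35)*q1 + (289792/105)*q2 = 0.
  θ^4: a_4 + q1*a_3 + q2*a_2 = 0, i.e. -18661376/21 + (5177344/35)*q1 + (-775168/35)*q2 = 0.
Solving this linear system: q1 = 8659568/864897, q2 = 7711568/288299.
The numerator is Q*f truncated at degree 2: P0 = a_0 = -1600/7; P1 = a_1 + q1*a_0 = 14270199808/30271395; P2 = a_2 + q1*a_1 + q2*a_0 = -57080799232/90814185.


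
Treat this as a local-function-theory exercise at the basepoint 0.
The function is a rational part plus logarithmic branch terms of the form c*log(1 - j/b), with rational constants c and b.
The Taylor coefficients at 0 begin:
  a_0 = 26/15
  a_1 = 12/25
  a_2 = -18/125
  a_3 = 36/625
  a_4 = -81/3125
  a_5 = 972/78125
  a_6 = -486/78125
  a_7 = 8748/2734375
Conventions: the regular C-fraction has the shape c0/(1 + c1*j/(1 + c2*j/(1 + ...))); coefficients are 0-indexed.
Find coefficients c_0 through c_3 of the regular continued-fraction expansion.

Taylor coefficients (read off): a_0 = 26/15, a_1 = 12/25, a_2 = -18/125, a_3 = 36/625.
c0 = a_0 = 26/15. Peel one level at a time: if S = 1 + c*j/S' with S'(0) = 1, then c is the j-coefficient of S and S' = c*j/(S - 1).
S_1 = c0/f = 1 + (-18/65)*j + (27/169)*j^2 + ...; c1 = -18/65.
S_2 = c1*j/(S_1 - 1) = 1 + (15/26)*j + (-3/100)*j^2 + ...; c2 = 15/26.
S_3 = c2*j/(S_2 - 1) = 1 + (13/250)*j + ...; c3 = 13/250.

The regular C-fraction coefficients are [26/15, -18/65, 15/26, 13/250].


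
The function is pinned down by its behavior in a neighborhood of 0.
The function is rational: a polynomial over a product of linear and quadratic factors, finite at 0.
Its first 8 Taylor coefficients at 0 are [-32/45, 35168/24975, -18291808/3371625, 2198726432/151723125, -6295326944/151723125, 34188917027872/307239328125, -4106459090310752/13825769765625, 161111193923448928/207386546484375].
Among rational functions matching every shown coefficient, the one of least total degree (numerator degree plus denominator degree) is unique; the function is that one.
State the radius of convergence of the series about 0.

No rational of total degree below 6 reproduces all 8 coefficients; solving the [1/5] Pade equations on them gives f(λ) = (31*λ/37 + 9/10)/((λ - 1)*(λ**2 - 11*λ/5 - 9/8)**2), whose expansion matches every shown term.
Denominator factor (λ**2 - 11*λ/5 - 9/8)^2: discriminant 467/50, real irrational roots 11/10 + (1/20)*sqrt(934) and 11/10 - (1/20)*sqrt(934); poles of order 2, moduli 11/10 + (1/20)*sqrt(934) and -11/10 + (1/20)*sqrt(934).
Denominator factor (λ - 1): pole of order 1 at 1, modulus 1.
The radius of convergence is the smallest modulus among the singular points: -11/10 + (1/20)*sqrt(934).

The radius of convergence is -11/10 + (1/20)*sqrt(934).


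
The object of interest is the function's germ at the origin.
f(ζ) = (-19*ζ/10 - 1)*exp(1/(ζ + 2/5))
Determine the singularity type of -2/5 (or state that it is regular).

The exponent 1/(ζ - (-2/5)) has a pole at -2/5, so exp(1/(ζ - (-2/5))) takes every nonzero value near it: an essential singularity (not a pole of any order).

The point is an essential singularity.


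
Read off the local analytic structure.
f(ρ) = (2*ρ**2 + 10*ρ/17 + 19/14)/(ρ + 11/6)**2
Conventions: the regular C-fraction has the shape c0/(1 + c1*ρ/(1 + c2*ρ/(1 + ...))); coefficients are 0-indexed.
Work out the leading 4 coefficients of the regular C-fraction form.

The regular C-fraction coefficients are [342/847, 2336/3553, 1152819/518738, -4539765323/1851427314].

Taylor coefficients (expand at 0): a_0 = 342/847, a_1 = -42048/158389, a_2 = 1332000/1742279, a_3 = -14470272/19165069.
c0 = a_0 = 342/847. Peel one level at a time: if S = 1 + c*ρ/S' with S'(0) = 1, then c is the ρ-coefficient of S and S' = c*ρ/(S - 1).
S_1 = c0/f = 1 + (2336/3553)*ρ + (-18445104/12623809)*ρ^2 + ...; c1 = 2336/3553.
S_2 = c1*ρ/(S_1 - 1) = 1 + (1152819/518738)*ρ + (14055001/2579236)*ρ^2 + ...; c2 = 1152819/518738.
S_3 = c2*ρ/(S_2 - 1) = 1 + (-4539765323/1851427314)*ρ + ...; c3 = -4539765323/1851427314.


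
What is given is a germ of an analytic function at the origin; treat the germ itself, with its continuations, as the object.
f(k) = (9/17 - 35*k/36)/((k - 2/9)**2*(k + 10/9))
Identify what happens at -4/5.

Denominator factors: k - 2/9 = -46/45 at k = -4/5; k + 10/9 = 14/45 at k = -4/5 — none vanishes.
So the germ continues analytically to -4/5.

The point is a regular point.


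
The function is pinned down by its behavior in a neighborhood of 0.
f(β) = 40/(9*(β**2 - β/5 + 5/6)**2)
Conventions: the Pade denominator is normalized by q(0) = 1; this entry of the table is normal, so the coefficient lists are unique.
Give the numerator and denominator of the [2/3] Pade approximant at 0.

The Pade approximant has numerator coefficients [32/5, -48/29, -120/29]; denominator coefficients [1, -1071/1450, 140301/72500, -3267/3625].

Taylor coefficients needed (expand at 0): a_0 = 32/5, a_1 = 384/125, a_2 = -44544/3125, a_3 = -836352/78125, a_4 = 8767872/390625, a_5 = 1193812992/48828125.
Write the denominator as Q(β) = 1 + q1*β + q2*β^2 + q3*β^3. Requiring Q*f - P = O(β^6) with deg P <= 2 kills the coefficients of β^3..β^5 in Q*f:
  β^3: a_3 + q1*a_2 + q2*a_1 + q3*a_0 = 0, i.e. -836352/78125 + (-44544/3125)*q1 + (384/125)*q2 + (32/5)*q3 = 0.
  β^4: a_4 + q1*a_3 + q2*a_2 + q3*a_1 = 0, i.e. 8767872/390625 + (-836352/78125)*q1 + (-44544/3125)*q2 + (384/125)*q3 = 0.
  β^5: a_5 + q1*a_4 + q2*a_3 + q3*a_2 = 0, i.e. 1193812992/48828125 + (8767872/390625)*q1 + (-836352/78125)*q2 + (-44544/3125)*q3 = 0.
Solving this linear system: q1 = -1071/1450, q2 = 140301/72500, q3 = -3267/3625.
The numerator is Q*f truncated at degree 2: P0 = a_0 = 32/5; P1 = a_1 + q1*a_0 = -48/29; P2 = a_2 + q1*a_1 + q2*a_0 = -120/29.


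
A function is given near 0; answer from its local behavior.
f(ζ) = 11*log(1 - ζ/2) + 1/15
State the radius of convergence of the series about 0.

Branch term (11)*log(1 - ζ/(2)): its argument vanishes at ζ = 2, a logarithmic branch point, modulus 2.
The radius of convergence is the smallest modulus among the singular points: 2.

The radius of convergence is 2.


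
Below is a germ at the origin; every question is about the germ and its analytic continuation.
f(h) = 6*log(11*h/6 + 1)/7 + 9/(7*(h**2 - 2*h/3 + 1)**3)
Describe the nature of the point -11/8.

Denominator factors: h**2 - 2*h/3 + 1 = 731/192 at h = -11/8 — none vanishes.
Branch term log(1 - h/(-6/11)): argument at -11/8 is -73/48, nonzero, so -11/8 is not its branch point (a point on a principal cut is still regular for the continued germ).
So the germ continues analytically to -11/8.

The point is a regular point.


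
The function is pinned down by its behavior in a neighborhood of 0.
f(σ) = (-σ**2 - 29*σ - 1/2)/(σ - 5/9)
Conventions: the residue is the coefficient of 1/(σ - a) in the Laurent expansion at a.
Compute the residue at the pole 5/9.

The residue is -2741/162.

At the order-1 pole 5/9 set g(σ) = (σ - (5/9))*f(σ) = -σ**2 - 29*σ - 1/2.
Simple pole: residue = g(a) at a = 5/9, which is -2741/162.


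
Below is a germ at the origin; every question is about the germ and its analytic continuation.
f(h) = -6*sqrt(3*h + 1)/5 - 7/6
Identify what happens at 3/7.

There is no denominator, hence no pole anywhere.
Branch term sqrt(1 - h/(-1/3)): argument at 3/7 is 16/7, nonzero, so 3/7 is not its branch point (a point on a principal cut is still regular for the continued germ).
So the germ continues analytically to 3/7.

The point is a regular point.


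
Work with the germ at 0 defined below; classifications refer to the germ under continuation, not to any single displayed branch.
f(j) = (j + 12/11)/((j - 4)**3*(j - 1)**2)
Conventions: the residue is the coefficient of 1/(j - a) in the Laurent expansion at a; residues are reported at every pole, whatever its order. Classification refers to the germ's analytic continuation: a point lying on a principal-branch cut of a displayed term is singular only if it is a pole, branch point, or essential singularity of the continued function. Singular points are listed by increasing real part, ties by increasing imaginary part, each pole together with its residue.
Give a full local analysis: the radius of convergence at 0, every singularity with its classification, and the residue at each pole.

Radius of convergence at 0: 1.
At 1: a pole of order 2; residue -34/297.
At 4: a pole of order 3; residue 34/297.

Denominator factor (j - 1)^2: pole of order 2 at 1, modulus 1.
Denominator factor (j - 4)^3: pole of order 3 at 4, modulus 4.
The radius of convergence is the smallest modulus among the singular points: 1.
At the order-2 pole 1 set g(j) = (j - (1))^2*f(j) = (j + 12/11)/(j - 4)**3.
Order-2 pole: residue = g'(a); g'(1) = -34/297, so the residue is -34/297.
At the order-3 pole 4 set g(j) = (j - (4))^3*f(j) = (j + 12/11)/(j - 1)**2.
Order-3 pole: residue = g''(a)/2; g''(4) = 68/297, so the residue is 34/297.
List the singular points by increasing real part (a conjugate pair: the negative imaginary part first).


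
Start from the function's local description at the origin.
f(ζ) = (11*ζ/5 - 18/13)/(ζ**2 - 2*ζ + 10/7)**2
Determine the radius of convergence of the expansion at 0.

Denominator factor (ζ**2 - 2*ζ + 10/7)^2: discriminant -12/7, complex-conjugate roots (1) + ((1/7)*sqrt(21))*i and (1) - ((1/7)*sqrt(21))*i; poles of order 2, moduli (1/7)*sqrt(70) and (1/7)*sqrt(70).
The radius of convergence is the smallest modulus among the singular points: (1/7)*sqrt(70).

The radius of convergence is (1/7)*sqrt(70).


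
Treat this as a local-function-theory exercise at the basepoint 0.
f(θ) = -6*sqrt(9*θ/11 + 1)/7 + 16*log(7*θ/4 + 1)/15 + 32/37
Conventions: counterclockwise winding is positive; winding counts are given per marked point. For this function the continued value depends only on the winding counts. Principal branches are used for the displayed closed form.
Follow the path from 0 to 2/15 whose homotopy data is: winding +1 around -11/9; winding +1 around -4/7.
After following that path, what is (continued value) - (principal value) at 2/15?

The rational part is single-valued and drops out of the difference; each branch term changes only by its own monodromy.
(-6/7)*sqrt(1 - θ/(-11/9)): winding +1 is odd, the square root flips sign, contributing -2*(-6/7)*sqrt(1 - (2/15)/(-11/9)) = -2*(-6/7)*sqrt(61/55) = (12/385)*sqrt(3355).
(16/15)*log(1 - θ/(-4/7)): each positive loop around -4/7 adds 2*pi*i to the log, so winding +1 contributes (16/15)*(1)*2*pi*i = (32/15)*pi*i.
Summing the contributions at θ = 2/15 gives ((12/385)*sqrt(3355)) + ((32/15)*pi)*i.

Continued minus principal equals ((12/385)*sqrt(3355)) + ((32/15)*pi)*i.


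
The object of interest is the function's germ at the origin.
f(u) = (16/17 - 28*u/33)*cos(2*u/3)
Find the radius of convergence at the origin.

The factor cos(2*u/3) is entire and contributes no finite singular point.
The polynomial part has no poles.
No finite singular points: the Taylor series at 0 converges everywhere.

The radius of convergence is infinite.


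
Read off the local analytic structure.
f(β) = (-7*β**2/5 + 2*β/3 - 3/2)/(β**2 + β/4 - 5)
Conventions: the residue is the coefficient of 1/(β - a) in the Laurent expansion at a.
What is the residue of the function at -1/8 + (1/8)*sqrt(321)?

The residue is 61/120 - (4141/38520)*sqrt(321).

The factor β**2 + β/4 - 5 splits as (β - a)(β - a') with a = -1/8 + (1/8)*sqrt(321), a' = -1/8 - (1/8)*sqrt(321). At the order-1 pole a set g(β) = (β - a)*f(β) = [-7*β**2/5 + 2*β/3 - 3/2] / (β - a').
Simple pole: residue = g(a) at a = -1/8 + (1/8)*sqrt(321), which is 61/120 - (4141/38520)*sqrt(321).


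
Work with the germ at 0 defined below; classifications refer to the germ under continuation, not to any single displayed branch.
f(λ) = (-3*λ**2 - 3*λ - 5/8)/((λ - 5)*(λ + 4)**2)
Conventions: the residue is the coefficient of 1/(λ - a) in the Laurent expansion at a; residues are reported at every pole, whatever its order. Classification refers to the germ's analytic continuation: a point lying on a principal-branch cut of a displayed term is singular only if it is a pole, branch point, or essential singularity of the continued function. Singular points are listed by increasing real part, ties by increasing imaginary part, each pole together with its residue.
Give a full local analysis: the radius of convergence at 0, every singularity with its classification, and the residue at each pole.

Radius of convergence at 0: 4.
At -4: a pole of order 2; residue -1219/648.
At 5: a pole of order 1; residue -725/648.

Denominator factor (λ - 5): pole of order 1 at 5, modulus 5.
Denominator factor (λ + 4)^2: pole of order 2 at -4, modulus 4.
The radius of convergence is the smallest modulus among the singular points: 4.
At the order-2 pole -4 set g(λ) = (λ - (-4))^2*f(λ) = (-3*λ**2 - 3*λ - 5/8)/(λ - 5).
Order-2 pole: residue = g'(a); g'(-4) = -1219/648, so the residue is -1219/648.
At the order-1 pole 5 set g(λ) = (λ - (5))*f(λ) = (-3*λ**2 - 3*λ - 5/8)/(λ + 4)**2.
Simple pole: residue = g(a) at a = 5, which is -725/648.
List the singular points by increasing real part (a conjugate pair: the negative imaginary part first).


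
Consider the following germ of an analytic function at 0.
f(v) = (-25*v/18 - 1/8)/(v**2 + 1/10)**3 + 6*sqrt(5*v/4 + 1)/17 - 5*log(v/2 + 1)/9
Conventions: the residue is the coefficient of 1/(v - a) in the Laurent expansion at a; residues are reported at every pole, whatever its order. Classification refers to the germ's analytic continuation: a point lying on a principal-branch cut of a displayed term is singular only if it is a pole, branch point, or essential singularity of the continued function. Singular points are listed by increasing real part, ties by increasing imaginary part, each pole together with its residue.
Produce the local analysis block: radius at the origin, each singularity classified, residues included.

Denominator factor (v**2 + 1/10)^3: discriminant -2/5, complex-conjugate roots ((1/10)*sqrt(10))*i and -((1/10)*sqrt(10))*i; poles of order 3, moduli (1/10)*sqrt(10) and (1/10)*sqrt(10).
Branch term (6/17)*sqrt(1 - v/(-4/5)): its argument vanishes at v = -4/5, a square-root branch point, modulus 4/5.
Branch term (-5/9)*log(1 - v/(-2)): its argument vanishes at v = -2, a logarithmic branch point, modulus 2.
The radius of convergence is the smallest modulus among the singular points: (1/10)*sqrt(10).
The branch terms are analytic at -((1/10)*sqrt(10))*i and contribute nothing to the residue; only the rational part matters.
The factor v**2 + 1/10 splits as (v - a)(v - a') with a = -((1/10)*sqrt(10))*i, a' = ((1/10)*sqrt(10))*i. At the order-3 pole a set g(v) = (v - a)^3*(rational part) = [-25*v/18 - 1/8] / (v - a')^3.
Order-3 pole: residue = g''(a)/2; g''(-((1/10)*sqrt(10))*i) = -((75/16)*sqrt(10))*i, so the residue is -((75/32)*sqrt(10))*i.
The branch terms are analytic at ((1/10)*sqrt(10))*i and contribute nothing to the residue; only the rational part matters.
The factor v**2 + 1/10 splits as (v - a)(v - a') with a = ((1/10)*sqrt(10))*i, a' = -((1/10)*sqrt(10))*i. At the order-3 pole a set g(v) = (v - a)^3*(rational part) = [-25*v/18 - 1/8] / (v - a')^3.
Order-3 pole: residue = g''(a)/2; g''(((1/10)*sqrt(10))*i) = ((75/16)*sqrt(10))*i, so the residue is ((75/32)*sqrt(10))*i.
List the singular points by increasing real part (a conjugate pair: the negative imaginary part first).

Radius of convergence at 0: (1/10)*sqrt(10).
At -2: a logarithmic branch point.
At -4/5: an algebraic (square-root) branch point.
At -((1/10)*sqrt(10))*i: a pole of order 3; residue -((75/32)*sqrt(10))*i.
At ((1/10)*sqrt(10))*i: a pole of order 3; residue ((75/32)*sqrt(10))*i.


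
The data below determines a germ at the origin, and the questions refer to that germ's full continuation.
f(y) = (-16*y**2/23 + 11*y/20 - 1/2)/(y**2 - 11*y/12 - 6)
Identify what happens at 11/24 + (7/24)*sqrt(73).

The denominator factor y**2 - 11*y/12 - 6 vanishes at 11/24 + (7/24)*sqrt(73) and appears to the power 1; the numerator there equals -156131/33120 - (847/33120)*sqrt(73), nonzero, and no other factor vanishes.
Hence a pole whose order is the multiplicity, 1.

The point is a pole of order 1.


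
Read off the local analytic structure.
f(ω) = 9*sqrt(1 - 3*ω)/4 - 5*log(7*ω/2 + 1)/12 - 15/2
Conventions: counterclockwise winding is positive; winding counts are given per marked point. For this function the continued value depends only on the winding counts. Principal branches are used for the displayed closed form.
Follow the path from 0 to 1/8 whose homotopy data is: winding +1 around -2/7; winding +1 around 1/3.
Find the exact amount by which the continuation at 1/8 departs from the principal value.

Continued minus principal equals (-(9/8)*sqrt(10)) - ((5/6)*pi)*i.

The rational part is single-valued and drops out of the difference; each branch term changes only by its own monodromy.
(-5/12)*log(1 - ω/(-2/7)): each positive loop around -2/7 adds 2*pi*i to the log, so winding +1 contributes (-5/12)*(1)*2*pi*i = -(5/6)*pi*i.
(9/4)*sqrt(1 - ω/(1/3)): winding +1 is odd, the square root flips sign, contributing -2*(9/4)*sqrt(1 - (1/8)/(1/3)) = -2*(9/4)*sqrt(5/8) = -(9/8)*sqrt(10).
Summing the contributions at ω = 1/8 gives (-(9/8)*sqrt(10)) - ((5/6)*pi)*i.


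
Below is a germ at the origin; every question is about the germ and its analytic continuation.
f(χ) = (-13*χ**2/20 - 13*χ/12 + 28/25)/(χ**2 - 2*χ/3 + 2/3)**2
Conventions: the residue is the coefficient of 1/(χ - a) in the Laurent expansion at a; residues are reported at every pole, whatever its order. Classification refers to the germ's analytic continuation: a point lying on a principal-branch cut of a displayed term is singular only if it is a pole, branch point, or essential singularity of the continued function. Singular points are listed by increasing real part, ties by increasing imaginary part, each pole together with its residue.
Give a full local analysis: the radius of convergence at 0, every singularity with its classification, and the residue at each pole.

Radius of convergence at 0: (1/3)*sqrt(6).
At (1/3) - ((1/3)*sqrt(5))*i: a pole of order 2; residue ((879/10000)*sqrt(5))*i.
At (1/3) + ((1/3)*sqrt(5))*i: a pole of order 2; residue -((879/10000)*sqrt(5))*i.

Denominator factor (χ**2 - 2*χ/3 + 2/3)^2: discriminant -20/9, complex-conjugate roots (1/3) + ((1/3)*sqrt(5))*i and (1/3) - ((1/3)*sqrt(5))*i; poles of order 2, moduli (1/3)*sqrt(6) and (1/3)*sqrt(6).
The radius of convergence is the smallest modulus among the singular points: (1/3)*sqrt(6).
The factor χ**2 - 2*χ/3 + 2/3 splits as (χ - a)(χ - a') with a = (1/3) - ((1/3)*sqrt(5))*i, a' = (1/3) + ((1/3)*sqrt(5))*i. At the order-2 pole a set g(χ) = (χ - a)^2*f(χ) = [-13*χ**2/20 - 13*χ/12 + 28/25] / (χ - a')^2.
Order-2 pole: residue = g'(a); g'((1/3) - ((1/3)*sqrt(5))*i) = ((879/10000)*sqrt(5))*i, so the residue is ((879/10000)*sqrt(5))*i.
The factor χ**2 - 2*χ/3 + 2/3 splits as (χ - a)(χ - a') with a = (1/3) + ((1/3)*sqrt(5))*i, a' = (1/3) - ((1/3)*sqrt(5))*i. At the order-2 pole a set g(χ) = (χ - a)^2*f(χ) = [-13*χ**2/20 - 13*χ/12 + 28/25] / (χ - a')^2.
Order-2 pole: residue = g'(a); g'((1/3) + ((1/3)*sqrt(5))*i) = -((879/10000)*sqrt(5))*i, so the residue is -((879/10000)*sqrt(5))*i.
List the singular points by increasing real part (a conjugate pair: the negative imaginary part first).
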